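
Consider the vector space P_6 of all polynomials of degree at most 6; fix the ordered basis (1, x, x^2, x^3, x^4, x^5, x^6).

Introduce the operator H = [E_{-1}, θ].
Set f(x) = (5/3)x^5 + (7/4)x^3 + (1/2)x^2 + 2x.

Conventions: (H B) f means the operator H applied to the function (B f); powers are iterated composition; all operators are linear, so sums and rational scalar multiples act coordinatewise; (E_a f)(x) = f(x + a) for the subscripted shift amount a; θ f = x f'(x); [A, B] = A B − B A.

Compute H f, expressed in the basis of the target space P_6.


θ f = (25/3)x^5 + (21/4)x^3 + x^2 + 2x
E_{-1} θ f = (25/3)x^5 - (125/3)x^4 + (1063/12)x^3 - (1177/12)x^2 + (689/12)x - 175/12
E_{-1} f = (5/3)x^5 - (25/3)x^4 + (221/12)x^3 - (257/12)x^2 + (175/12)x - 59/12
θ E_{-1} f = (25/3)x^5 - (100/3)x^4 + (221/4)x^3 - (257/6)x^2 + (175/12)x
[E_{-1}, θ] f = -(25/3)x^4 + (100/3)x^3 - (221/4)x^2 + (257/6)x - 175/12

the result is g(x) = -(25/3)x^4 + (100/3)x^3 - (221/4)x^2 + (257/6)x - 175/12


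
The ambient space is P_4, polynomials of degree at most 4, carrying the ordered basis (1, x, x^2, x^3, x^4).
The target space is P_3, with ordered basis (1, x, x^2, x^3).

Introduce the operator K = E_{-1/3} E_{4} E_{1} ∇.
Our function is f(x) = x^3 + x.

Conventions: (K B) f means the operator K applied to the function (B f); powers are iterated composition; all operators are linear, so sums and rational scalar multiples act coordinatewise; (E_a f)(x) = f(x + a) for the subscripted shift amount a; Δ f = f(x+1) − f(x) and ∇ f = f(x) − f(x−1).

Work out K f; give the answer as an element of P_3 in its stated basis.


∇ f = 3x^2 - 3x + 2
E_{1} ∇ f = 3x^2 + 3x + 2
E_{4} (E_{1} ∇) f = 3x^2 + 27x + 62
E_{-1/3} E_{4} (E_{1} ∇) f = 3x^2 + 25x + 160/3

the result is g(x) = 3x^2 + 25x + 160/3


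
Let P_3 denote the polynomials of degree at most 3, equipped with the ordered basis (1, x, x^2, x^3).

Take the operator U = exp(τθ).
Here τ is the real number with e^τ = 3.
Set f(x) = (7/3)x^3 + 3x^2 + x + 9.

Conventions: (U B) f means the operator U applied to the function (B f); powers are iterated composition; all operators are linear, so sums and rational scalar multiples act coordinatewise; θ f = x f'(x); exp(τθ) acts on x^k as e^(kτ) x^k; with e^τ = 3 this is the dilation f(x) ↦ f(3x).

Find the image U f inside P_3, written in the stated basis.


the image equals g(x) = 63x^3 + 27x^2 + 3x + 9

exp(τθ) x^k = e^(kτ) x^k; with e^τ = 3 this sends x^k to 3^k x^k
x ↦ 3 x
x^2 ↦ 9 x^2
x^3 ↦ 27 x^3
applying this coordinatewise to f: exp(τθ) f = 63x^3 + 27x^2 + 3x + 9


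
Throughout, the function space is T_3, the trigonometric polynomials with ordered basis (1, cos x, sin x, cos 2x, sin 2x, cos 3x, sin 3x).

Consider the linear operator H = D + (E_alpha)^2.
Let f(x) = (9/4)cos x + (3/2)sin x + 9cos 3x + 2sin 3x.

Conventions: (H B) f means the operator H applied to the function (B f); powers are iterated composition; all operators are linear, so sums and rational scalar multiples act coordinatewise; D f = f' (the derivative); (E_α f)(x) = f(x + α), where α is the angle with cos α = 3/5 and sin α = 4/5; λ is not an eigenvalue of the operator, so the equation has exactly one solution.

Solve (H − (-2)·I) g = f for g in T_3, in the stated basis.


g(x) = (93/680)cos x + (699/680)sin x + (313869/203986)cos 3x + (415217/203986)sin 3x

write g with unknown coordinates in the stated basis and equate coefficients in (H − (-2)·I) g = f
solving from the highest basis element down gives g = (93/680)cos x + (699/680)sin x + (313869/203986)cos 3x + (415217/203986)sin 3x
check: H g = (168/85)cos x - (189/340)sin x + (604068/101993)cos 3x - (211231/101993)sin 3x
so H g − (-2)·g = (9/4)cos x + (3/2)sin x + 9cos 3x + 2sin 3x = f ✓


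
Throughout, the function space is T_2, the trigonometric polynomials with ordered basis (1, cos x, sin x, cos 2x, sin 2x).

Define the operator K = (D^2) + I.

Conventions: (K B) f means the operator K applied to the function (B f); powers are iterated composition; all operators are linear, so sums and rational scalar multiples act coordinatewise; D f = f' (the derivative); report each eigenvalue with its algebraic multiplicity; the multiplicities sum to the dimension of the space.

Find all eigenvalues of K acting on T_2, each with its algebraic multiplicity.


λ = -3 (multiplicity 2), λ = 0 (multiplicity 2), λ = 1 (multiplicity 1)

image of 1: 1
image of cos x: 0
image of sin x: 0
image of cos 2x: -3cos 2x
image of sin 2x: -3sin 2x
the matrix is diagonal; its diagonal is (1, 0, 0, -3, -3)
for a triangular matrix the eigenvalues are the diagonal entries, with algebraic multiplicity their repetition count


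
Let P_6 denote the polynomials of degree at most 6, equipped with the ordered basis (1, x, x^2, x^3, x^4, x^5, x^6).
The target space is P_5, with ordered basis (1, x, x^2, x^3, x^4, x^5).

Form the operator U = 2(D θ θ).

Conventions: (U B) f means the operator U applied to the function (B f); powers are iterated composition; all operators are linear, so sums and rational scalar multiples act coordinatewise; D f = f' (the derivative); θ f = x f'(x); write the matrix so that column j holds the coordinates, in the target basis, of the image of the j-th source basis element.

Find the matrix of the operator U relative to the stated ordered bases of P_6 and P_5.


image of 1: 0
image of x: 2
image of x^2: 16x
image of x^3: 54x^2
image of x^4: 128x^3
image of x^5: 250x^4
image of x^6: 432x^5
each image's coordinates form column j of the matrix

the matrix is [[0, 2, 0, 0, 0, 0, 0]; [0, 0, 16, 0, 0, 0, 0]; [0, 0, 0, 54, 0, 0, 0]; [0, 0, 0, 0, 128, 0, 0]; [0, 0, 0, 0, 0, 250, 0]; [0, 0, 0, 0, 0, 0, 432]] (rows listed top to bottom)


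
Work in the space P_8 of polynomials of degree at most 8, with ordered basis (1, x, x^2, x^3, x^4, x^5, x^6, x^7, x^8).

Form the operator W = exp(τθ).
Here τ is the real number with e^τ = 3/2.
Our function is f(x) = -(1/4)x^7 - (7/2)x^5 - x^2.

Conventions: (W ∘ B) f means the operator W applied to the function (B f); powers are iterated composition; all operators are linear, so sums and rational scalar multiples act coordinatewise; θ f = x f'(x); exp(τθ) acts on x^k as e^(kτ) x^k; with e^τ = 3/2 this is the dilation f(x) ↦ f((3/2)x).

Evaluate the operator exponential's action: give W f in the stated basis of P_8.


the image equals g(x) = -(2187/512)x^7 - (1701/64)x^5 - (9/4)x^2

exp(τθ) x^k = e^(kτ) x^k; with e^τ = 3/2 this sends x^k to (3/2)^k x^k
x^2 ↦ 9/4 x^2
x^5 ↦ 243/32 x^5
x^7 ↦ 2187/128 x^7
applying this coordinatewise to f: exp(τθ) f = -(2187/512)x^7 - (1701/64)x^5 - (9/4)x^2


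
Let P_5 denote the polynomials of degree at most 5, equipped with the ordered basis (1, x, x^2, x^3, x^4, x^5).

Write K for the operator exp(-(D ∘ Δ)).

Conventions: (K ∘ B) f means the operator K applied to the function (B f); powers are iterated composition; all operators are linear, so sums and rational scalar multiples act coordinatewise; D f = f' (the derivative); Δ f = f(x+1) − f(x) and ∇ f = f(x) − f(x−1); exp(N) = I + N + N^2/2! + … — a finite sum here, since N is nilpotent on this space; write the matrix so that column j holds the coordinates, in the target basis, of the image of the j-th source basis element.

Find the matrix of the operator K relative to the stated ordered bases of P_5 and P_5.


image of 1: 1
image of x: x
image of x^2: x^2 - 2
image of x^3: x^3 - 6x - 3
image of x^4: x^4 - 12x^2 - 12x + 8
image of x^5: x^5 - 20x^3 - 30x^2 + 40x + 55
each image's coordinates form column j of the matrix

the matrix is [[1, 0, -2, -3, 8, 55]; [0, 1, 0, -6, -12, 40]; [0, 0, 1, 0, -12, -30]; [0, 0, 0, 1, 0, -20]; [0, 0, 0, 0, 1, 0]; [0, 0, 0, 0, 0, 1]] (rows listed top to bottom)


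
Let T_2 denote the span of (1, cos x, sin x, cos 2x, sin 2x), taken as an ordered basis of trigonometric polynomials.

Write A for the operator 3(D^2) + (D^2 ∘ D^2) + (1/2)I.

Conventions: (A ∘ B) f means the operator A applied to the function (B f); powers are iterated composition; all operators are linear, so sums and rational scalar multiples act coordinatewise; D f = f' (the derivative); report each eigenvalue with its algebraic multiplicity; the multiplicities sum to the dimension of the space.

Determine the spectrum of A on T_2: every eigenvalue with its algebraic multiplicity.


λ = -3/2 (multiplicity 2), λ = 1/2 (multiplicity 1), λ = 9/2 (multiplicity 2)

image of 1: 1/2
image of cos x: -(3/2)cos x
image of sin x: -(3/2)sin x
image of cos 2x: (9/2)cos 2x
image of sin 2x: (9/2)sin 2x
the matrix is diagonal; its diagonal is (1/2, -3/2, -3/2, 9/2, 9/2)
for a triangular matrix the eigenvalues are the diagonal entries, with algebraic multiplicity their repetition count


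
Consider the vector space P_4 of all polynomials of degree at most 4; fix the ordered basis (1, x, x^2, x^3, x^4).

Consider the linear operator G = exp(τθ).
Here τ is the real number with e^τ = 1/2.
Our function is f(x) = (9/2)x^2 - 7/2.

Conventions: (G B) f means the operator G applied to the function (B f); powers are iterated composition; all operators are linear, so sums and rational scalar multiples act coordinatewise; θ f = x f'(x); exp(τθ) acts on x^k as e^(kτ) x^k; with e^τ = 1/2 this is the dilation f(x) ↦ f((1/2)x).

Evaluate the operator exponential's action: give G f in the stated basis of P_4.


exp(τθ) x^k = e^(kτ) x^k; with e^τ = 1/2 this sends x^k to (1/2)^k x^k
x^2 ↦ 1/4 x^2
applying this coordinatewise to f: exp(τθ) f = (9/8)x^2 - 7/2

the image equals g(x) = (9/8)x^2 - 7/2


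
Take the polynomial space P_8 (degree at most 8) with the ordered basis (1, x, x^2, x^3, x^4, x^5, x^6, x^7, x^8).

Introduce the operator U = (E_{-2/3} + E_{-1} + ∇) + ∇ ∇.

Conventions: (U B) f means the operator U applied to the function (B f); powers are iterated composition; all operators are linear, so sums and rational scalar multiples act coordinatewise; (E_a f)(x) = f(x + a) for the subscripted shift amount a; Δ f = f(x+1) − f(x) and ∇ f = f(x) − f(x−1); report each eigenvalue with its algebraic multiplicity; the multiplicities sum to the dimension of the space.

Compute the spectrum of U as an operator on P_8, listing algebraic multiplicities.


λ = 2 (multiplicity 9)

image of 1: 2
image of x: 2x - 2/3
image of x^2: 2x^2 - (4/3)x + 22/9
image of x^3: 2x^3 - 2x^2 + (22/3)x - 170/27
image of x^4: 2x^4 - (8/3)x^3 + (44/3)x^2 - (680/27)x + 1150/81
image of x^5: 2x^5 - (10/3)x^4 + (220/9)x^3 - (1700/27)x^2 + (5750/81)x - 7322/243
image of x^6: 2x^6 - 4x^5 + (110/3)x^4 - (3400/27)x^3 + (5750/27)x^2 - (14644/81)x + 45262/729
image of x^7: 2x^7 - (14/3)x^6 + (154/3)x^5 - (5950/27)x^4 + (40250/81)x^3 - (51254/81)x^2 + (316834/729)x - 275690/2187
image of x^8: 2x^8 - (16/3)x^7 + (616/9)x^6 - (9520/27)x^5 + (80500/81)x^4 - (410032/243)x^3 + (1267336/729)x^2 - (2205520/2187)x + 1666750/6561
the matrix is upper triangular; its diagonal is (2, 2, 2, 2, 2, 2, 2, 2, 2)
for a triangular matrix the eigenvalues are the diagonal entries, with algebraic multiplicity their repetition count


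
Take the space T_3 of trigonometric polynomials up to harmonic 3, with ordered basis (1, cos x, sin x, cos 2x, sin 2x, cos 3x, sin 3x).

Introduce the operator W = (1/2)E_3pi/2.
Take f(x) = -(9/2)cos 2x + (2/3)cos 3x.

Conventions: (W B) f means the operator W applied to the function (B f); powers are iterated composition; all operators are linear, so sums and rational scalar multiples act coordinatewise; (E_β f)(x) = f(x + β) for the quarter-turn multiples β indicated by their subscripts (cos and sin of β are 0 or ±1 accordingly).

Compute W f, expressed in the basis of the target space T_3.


E_3pi/2 f = (9/2)cos 2x - (2/3)sin 3x
((1/2)E_3pi/2) f = (9/4)cos 2x - (1/3)sin 3x

g(x) = (9/4)cos 2x - (1/3)sin 3x


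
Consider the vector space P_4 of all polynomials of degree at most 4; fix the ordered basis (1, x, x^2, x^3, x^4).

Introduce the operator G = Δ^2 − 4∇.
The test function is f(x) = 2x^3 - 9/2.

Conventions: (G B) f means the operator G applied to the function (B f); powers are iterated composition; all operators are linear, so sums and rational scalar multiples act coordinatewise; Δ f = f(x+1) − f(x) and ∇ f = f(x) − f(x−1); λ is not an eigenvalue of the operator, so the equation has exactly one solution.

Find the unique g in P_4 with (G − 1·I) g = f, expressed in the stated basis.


write g with unknown coordinates in the stated basis and equate coefficients in (G − 1·I) g = f
solving from the highest basis element down gives g = -2x^3 + 24x^2 - 228x + 2113/2
check: G g = 24x^2 - 228x + 1052
so G g − 1·g = 2x^3 - 9/2 = f ✓

the image equals g(x) = -2x^3 + 24x^2 - 228x + 2113/2


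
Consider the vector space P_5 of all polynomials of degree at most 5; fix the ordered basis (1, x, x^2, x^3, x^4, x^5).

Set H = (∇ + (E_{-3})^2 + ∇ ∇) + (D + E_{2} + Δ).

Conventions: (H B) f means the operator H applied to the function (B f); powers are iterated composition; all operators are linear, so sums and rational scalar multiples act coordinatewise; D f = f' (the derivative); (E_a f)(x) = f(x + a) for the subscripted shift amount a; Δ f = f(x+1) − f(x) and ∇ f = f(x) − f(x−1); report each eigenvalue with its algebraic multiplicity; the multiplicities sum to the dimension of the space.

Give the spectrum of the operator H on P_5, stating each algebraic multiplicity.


image of 1: 2
image of x: 2x - 1
image of x^2: 2x^2 - 2x + 42
image of x^3: 2x^3 - 3x^2 + 126x - 212
image of x^4: 2x^4 - 4x^3 + 252x^2 - 848x + 1326
image of x^5: 2x^5 - 5x^4 + 420x^3 - 2120x^2 + 6630x - 7772
the matrix is upper triangular; its diagonal is (2, 2, 2, 2, 2, 2)
for a triangular matrix the eigenvalues are the diagonal entries, with algebraic multiplicity their repetition count

λ = 2 (multiplicity 6)


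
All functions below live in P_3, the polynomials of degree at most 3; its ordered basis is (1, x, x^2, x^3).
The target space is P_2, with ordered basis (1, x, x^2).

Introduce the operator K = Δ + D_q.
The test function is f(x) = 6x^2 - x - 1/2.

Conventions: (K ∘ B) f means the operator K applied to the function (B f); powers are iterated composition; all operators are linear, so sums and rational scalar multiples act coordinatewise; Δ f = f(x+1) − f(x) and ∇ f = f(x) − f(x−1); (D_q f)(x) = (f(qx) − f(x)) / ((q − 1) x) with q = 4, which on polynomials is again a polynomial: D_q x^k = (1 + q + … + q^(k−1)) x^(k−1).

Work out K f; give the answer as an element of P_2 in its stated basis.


g(x) = 42x + 4

Δ f = 12x + 5
D_q f = 30x - 1
(Δ + D_q) f = 42x + 4


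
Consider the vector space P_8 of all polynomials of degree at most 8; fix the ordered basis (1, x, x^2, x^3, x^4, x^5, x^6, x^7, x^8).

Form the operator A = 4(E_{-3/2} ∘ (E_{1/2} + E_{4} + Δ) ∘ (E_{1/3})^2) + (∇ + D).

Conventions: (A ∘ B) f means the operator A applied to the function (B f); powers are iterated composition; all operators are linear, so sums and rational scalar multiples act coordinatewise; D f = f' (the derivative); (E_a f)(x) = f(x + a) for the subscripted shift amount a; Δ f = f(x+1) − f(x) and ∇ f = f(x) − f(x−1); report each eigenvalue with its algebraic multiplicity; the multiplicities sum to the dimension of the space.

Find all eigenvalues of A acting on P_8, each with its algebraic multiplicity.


image of 1: 8
image of x: 8x + 52/3
image of x^2: 8x^2 + (104/3)x + 332/9
image of x^3: 8x^3 + 52x^2 + (332/3)x + 7031/54
image of x^4: 8x^4 + (208/3)x^3 + (664/3)x^2 + (14062/27)x + 129389/324
image of x^5: 8x^5 + (260/3)x^4 + (3320/9)x^3 + (35155/27)x^2 + (646945/324)x + 2481137/1944
image of x^6: 8x^6 + 104x^5 + (1660/3)x^4 + (70310/27)x^3 + (646945/108)x^2 + (2481137/324)x + 47018657/11664
image of x^7: 8x^7 + (364/3)x^6 + (2324/3)x^5 + (246085/54)x^4 + (4528615/324)x^3 + (17367959/648)x^2 + (329130599/11664)x + 894019721/69984
image of x^8: 8x^8 + (416/3)x^7 + (9296/9)x^6 + (196868/27)x^5 + (4528615/162)x^4 + (17367959/243)x^3 + (329130599/2916)x^2 + (894019721/8748)x + 16982752769/419904
the matrix is upper triangular; its diagonal is (8, 8, 8, 8, 8, 8, 8, 8, 8)
for a triangular matrix the eigenvalues are the diagonal entries, with algebraic multiplicity their repetition count

λ = 8 (multiplicity 9)


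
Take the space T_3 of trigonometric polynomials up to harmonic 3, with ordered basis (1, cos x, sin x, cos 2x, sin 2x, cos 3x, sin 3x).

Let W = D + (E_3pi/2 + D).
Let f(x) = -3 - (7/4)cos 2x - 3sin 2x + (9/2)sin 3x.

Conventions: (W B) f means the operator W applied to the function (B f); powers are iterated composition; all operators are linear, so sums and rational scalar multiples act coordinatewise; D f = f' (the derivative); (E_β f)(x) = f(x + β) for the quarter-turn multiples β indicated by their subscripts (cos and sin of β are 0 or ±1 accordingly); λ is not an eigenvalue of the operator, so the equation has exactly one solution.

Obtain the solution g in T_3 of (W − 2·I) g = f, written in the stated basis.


write g with unknown coordinates in the stated basis and equate coefficients in (W − 2·I) g = f
solving from the highest basis element down gives g = 3 + (69/100)cos 2x + (2/25)sin 2x - (63/106)cos 3x - (9/53)sin 3x
check: W g = 3 - (37/100)cos 2x - (71/25)sin 2x - (63/53)cos 3x + (441/106)sin 3x
so W g − 2·g = -3 - (7/4)cos 2x - 3sin 2x + (9/2)sin 3x = f ✓

the image equals g(x) = 3 + (69/100)cos 2x + (2/25)sin 2x - (63/106)cos 3x - (9/53)sin 3x


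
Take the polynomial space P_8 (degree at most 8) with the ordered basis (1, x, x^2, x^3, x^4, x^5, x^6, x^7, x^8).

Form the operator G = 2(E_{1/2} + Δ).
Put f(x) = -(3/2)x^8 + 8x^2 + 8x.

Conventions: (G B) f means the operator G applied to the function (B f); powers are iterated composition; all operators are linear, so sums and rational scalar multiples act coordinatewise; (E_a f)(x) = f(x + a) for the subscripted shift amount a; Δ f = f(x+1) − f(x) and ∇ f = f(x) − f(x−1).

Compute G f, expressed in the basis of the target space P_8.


the image equals g(x) = -3x^8 - 36x^7 - 105x^6 - 189x^5 - (1785/8)x^4 - (693/4)x^3 - (1109/16)x^2 + (637/16)x + 10493/256

E_{1/2} f = -(3/2)x^8 - 6x^7 - (21/2)x^6 - (21/2)x^5 - (105/16)x^4 - (21/8)x^3 + (235/32)x^2 + (509/32)x + 3069/512
Δ f = -12x^7 - 42x^6 - 84x^5 - 105x^4 - 84x^3 - 42x^2 + 4x + 29/2
(E_{1/2} + Δ) f = -(3/2)x^8 - 18x^7 - (105/2)x^6 - (189/2)x^5 - (1785/16)x^4 - (693/8)x^3 - (1109/32)x^2 + (637/32)x + 10493/512
(2(E_{1/2} + Δ)) f = -3x^8 - 36x^7 - 105x^6 - 189x^5 - (1785/8)x^4 - (693/4)x^3 - (1109/16)x^2 + (637/16)x + 10493/256


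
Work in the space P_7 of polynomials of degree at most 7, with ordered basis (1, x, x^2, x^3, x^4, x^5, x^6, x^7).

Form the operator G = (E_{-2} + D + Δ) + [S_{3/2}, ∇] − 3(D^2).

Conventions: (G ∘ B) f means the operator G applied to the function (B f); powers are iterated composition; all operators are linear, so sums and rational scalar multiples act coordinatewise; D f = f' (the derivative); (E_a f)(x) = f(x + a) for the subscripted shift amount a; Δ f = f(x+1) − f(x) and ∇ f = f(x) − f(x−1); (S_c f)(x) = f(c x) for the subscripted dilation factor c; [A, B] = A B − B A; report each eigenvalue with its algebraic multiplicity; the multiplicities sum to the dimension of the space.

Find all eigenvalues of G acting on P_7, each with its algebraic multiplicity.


λ = 1 (multiplicity 8)

image of 1: 1
image of x: x - 1/2
image of x^2: x^2 - (3/2)x + 1/4
image of x^3: x^3 - (27/8)x^2 + (21/8)x - 75/8
image of x^4: x^4 - (27/4)x^3 + (87/8)x^2 - (169/4)x + 337/16
image of x^5: x^5 - (405/32)x^4 + (515/16)x^3 - (1975/16)x^2 + (3695/32)x - 1203/32
image of x^6: x^6 - (729/32)x^5 + (5115/64)x^4 - (4805/16)x^3 + (25095/64)x^2 - (7851/32)x + 4825/64
image of x^7: x^7 - (5103/128)x^6 + (22827/128)x^5 - (85225/128)x^4 + (137585/128)x^3 - (123207/128)x^2 + (72205/128)x - 18315/128
the matrix is upper triangular; its diagonal is (1, 1, 1, 1, 1, 1, 1, 1)
for a triangular matrix the eigenvalues are the diagonal entries, with algebraic multiplicity their repetition count


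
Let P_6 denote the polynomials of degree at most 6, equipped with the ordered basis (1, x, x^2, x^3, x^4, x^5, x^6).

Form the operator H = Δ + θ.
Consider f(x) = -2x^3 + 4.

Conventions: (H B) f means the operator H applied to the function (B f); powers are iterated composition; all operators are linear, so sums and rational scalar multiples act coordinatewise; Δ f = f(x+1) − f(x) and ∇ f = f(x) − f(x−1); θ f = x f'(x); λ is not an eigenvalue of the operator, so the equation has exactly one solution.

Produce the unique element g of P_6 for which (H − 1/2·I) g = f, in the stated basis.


g(x) = -(4/5)x^3 + (8/5)x^2 - (8/5)x - 48/5

write g with unknown coordinates in the stated basis and equate coefficients in (H − 1/2·I) g = f
solving from the highest basis element down gives g = -(4/5)x^3 + (8/5)x^2 - (8/5)x - 48/5
check: H g = -(12/5)x^3 + (4/5)x^2 - (4/5)x - 4/5
so H g − 1/2·g = -2x^3 + 4 = f ✓


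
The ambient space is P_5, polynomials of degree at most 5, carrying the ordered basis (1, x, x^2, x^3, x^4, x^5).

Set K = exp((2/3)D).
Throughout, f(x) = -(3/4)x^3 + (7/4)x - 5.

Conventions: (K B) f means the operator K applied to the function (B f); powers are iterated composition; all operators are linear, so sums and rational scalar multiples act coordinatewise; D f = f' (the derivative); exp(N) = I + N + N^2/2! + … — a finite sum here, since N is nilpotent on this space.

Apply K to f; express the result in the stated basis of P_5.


g(x) = -(3/4)x^3 - (3/2)x^2 + (3/4)x - 73/18

order-1 term: -(3/2)x^2 + 7/6
order-2 term: -x
order-3 term: -2/9
the series for exp((2/3)D) f terminates at order 3
exp((2/3)D) f = -(3/4)x^3 - (3/2)x^2 + (3/4)x - 73/18


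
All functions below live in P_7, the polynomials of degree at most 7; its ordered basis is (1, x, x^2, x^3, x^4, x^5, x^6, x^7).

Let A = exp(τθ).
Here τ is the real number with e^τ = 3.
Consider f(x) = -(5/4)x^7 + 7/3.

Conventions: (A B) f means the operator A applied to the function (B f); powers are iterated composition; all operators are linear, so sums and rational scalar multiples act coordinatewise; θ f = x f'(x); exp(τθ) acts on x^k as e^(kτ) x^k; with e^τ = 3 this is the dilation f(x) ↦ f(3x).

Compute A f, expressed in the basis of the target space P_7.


exp(τθ) x^k = e^(kτ) x^k; with e^τ = 3 this sends x^k to 3^k x^k
x^7 ↦ 2187 x^7
applying this coordinatewise to f: exp(τθ) f = -(10935/4)x^7 + 7/3

the image equals g(x) = -(10935/4)x^7 + 7/3


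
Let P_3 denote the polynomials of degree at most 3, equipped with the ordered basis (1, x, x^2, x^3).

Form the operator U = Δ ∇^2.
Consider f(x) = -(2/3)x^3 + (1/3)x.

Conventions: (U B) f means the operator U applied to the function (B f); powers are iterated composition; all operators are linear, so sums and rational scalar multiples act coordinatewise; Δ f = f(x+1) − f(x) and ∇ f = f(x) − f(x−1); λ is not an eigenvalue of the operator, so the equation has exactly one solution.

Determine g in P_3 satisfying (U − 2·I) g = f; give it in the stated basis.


write g with unknown coordinates in the stated basis and equate coefficients in (U − 2·I) g = f
solving from the highest basis element down gives g = (1/3)x^3 - (1/6)x + 1
check: U g = 2
so U g − 2·g = -(2/3)x^3 + (1/3)x = f ✓

the image equals g(x) = (1/3)x^3 - (1/6)x + 1


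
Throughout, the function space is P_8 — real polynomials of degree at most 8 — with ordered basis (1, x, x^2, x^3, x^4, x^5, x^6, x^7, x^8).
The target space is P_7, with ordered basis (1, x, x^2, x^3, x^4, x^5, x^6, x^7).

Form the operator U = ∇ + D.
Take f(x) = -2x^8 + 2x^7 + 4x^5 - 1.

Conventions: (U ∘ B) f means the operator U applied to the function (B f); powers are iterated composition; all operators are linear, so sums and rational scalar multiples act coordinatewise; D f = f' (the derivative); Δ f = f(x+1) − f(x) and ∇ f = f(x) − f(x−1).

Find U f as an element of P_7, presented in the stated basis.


the result is g(x) = -32x^7 + 84x^6 - 154x^5 + 250x^4 - 222x^3 + 138x^2 - 50x + 8

∇ f = -16x^7 + 70x^6 - 154x^5 + 230x^4 - 222x^3 + 138x^2 - 50x + 8
D f = -16x^7 + 14x^6 + 20x^4
(∇ + D) f = -32x^7 + 84x^6 - 154x^5 + 250x^4 - 222x^3 + 138x^2 - 50x + 8


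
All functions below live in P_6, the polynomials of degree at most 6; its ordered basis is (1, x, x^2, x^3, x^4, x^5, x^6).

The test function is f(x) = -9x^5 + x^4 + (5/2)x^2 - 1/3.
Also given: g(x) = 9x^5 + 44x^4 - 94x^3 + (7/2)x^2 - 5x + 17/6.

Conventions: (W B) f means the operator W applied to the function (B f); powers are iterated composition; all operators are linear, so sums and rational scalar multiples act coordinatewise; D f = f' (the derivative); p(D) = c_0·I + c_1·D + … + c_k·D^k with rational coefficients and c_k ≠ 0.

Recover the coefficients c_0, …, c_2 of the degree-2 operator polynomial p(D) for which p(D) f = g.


D^0 f = -9x^5 + x^4 + (5/2)x^2 - 1/3
D^1 f = -45x^4 + 4x^3 + 5x
D^2 f = -180x^3 + 12x^2 + 5
matching coefficients of g against c_0 f + c_1 Df + … from the top degree down determines the c_i
solution: c_0 = -1, c_1 = -1, c_2 = 1/2

p(D) = -I − D + (1/2)·D^2, i.e. c_0 = -1, c_1 = -1, c_2 = 1/2


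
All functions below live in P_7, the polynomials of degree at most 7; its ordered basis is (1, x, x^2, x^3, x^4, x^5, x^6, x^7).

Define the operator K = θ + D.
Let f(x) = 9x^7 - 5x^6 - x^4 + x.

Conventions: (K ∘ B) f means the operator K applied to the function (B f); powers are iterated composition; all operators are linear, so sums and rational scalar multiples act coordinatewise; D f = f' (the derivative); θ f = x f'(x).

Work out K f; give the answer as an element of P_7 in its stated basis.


g(x) = 63x^7 + 33x^6 - 30x^5 - 4x^4 - 4x^3 + x + 1

θ f = 63x^7 - 30x^6 - 4x^4 + x
D f = 63x^6 - 30x^5 - 4x^3 + 1
(θ + D) f = 63x^7 + 33x^6 - 30x^5 - 4x^4 - 4x^3 + x + 1


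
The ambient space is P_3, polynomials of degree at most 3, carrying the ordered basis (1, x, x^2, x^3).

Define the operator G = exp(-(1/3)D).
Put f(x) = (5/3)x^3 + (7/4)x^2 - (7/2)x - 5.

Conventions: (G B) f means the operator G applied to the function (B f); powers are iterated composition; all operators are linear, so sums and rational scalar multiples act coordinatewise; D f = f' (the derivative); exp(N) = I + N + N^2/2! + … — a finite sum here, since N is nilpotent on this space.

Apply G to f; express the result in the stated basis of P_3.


order-1 term: -(5/3)x^2 - (7/6)x + 7/6
order-2 term: (5/9)x + 7/36
order-3 term: -5/81
the series for exp(-(1/3)D) f terminates at order 3
exp(-(1/3)D) f = (5/3)x^3 + (1/12)x^2 - (37/9)x - 1199/324

the result is g(x) = (5/3)x^3 + (1/12)x^2 - (37/9)x - 1199/324


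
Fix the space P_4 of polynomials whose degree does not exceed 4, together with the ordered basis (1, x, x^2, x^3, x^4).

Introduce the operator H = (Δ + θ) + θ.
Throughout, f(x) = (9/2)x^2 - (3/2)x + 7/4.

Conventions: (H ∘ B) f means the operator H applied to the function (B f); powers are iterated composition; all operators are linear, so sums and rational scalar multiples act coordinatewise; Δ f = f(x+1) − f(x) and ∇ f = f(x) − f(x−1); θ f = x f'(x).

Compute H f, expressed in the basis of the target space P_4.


the image equals g(x) = 18x^2 + 6x + 3

Δ f = 9x + 3
θ f = 9x^2 - (3/2)x
(Δ + θ) f = 9x^2 + (15/2)x + 3
θ f = 9x^2 - (3/2)x
((Δ + θ) + θ) f = 18x^2 + 6x + 3


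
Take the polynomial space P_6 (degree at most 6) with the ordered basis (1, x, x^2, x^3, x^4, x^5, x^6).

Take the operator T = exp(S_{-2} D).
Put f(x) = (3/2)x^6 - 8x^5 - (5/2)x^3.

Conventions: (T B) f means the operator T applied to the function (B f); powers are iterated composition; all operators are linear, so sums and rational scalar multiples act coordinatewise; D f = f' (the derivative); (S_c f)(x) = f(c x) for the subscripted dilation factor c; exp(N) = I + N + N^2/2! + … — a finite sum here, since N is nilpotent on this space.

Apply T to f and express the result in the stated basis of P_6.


order-1 term: -288x^5 - 640x^4 - 30x^2
order-2 term: -11520x^4 + 10240x^3 + 60x
order-3 term: 122880x^3 + 40960x^2 + 20
order-4 term: 368640x^2 - 40960x
order-5 term: -294912x - 8192
order-6 term: -49152
the series for exp(S_{-2} D) f terminates at order 6
exp(S_{-2} D) f = (3/2)x^6 - 296x^5 - 12160x^4 + (266235/2)x^3 + 409570x^2 - 335812x - 57324

the image equals g(x) = (3/2)x^6 - 296x^5 - 12160x^4 + (266235/2)x^3 + 409570x^2 - 335812x - 57324


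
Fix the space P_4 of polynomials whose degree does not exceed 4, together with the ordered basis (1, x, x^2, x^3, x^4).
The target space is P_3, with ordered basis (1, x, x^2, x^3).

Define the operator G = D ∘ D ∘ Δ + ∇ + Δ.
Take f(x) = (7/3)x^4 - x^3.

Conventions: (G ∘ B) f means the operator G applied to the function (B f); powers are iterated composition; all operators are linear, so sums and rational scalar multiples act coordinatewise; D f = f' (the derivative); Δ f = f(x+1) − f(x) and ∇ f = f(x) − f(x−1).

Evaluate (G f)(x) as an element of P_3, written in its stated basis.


Δ f = (28/3)x^3 + 11x^2 + (19/3)x + 4/3
D Δ f = 28x^2 + 22x + 19/3
D D Δ f = 56x + 22
∇ f = (28/3)x^3 - 17x^2 + (37/3)x - 10/3
Δ f = (28/3)x^3 + 11x^2 + (19/3)x + 4/3
(D ∘ D ∘ Δ + ∇ + Δ) f = (56/3)x^3 - 6x^2 + (224/3)x + 20

g(x) = (56/3)x^3 - 6x^2 + (224/3)x + 20


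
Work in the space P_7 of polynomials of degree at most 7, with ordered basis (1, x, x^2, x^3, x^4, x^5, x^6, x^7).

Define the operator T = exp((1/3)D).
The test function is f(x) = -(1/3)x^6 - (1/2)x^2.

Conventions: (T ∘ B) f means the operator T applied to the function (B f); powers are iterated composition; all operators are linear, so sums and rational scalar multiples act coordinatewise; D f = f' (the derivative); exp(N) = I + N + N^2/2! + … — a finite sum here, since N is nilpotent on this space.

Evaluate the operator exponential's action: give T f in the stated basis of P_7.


order-1 term: -(2/3)x^5 - (1/3)x
order-2 term: -(5/9)x^4 - 1/18
order-3 term: -(20/81)x^3
order-4 term: -(5/81)x^2
order-5 term: -(2/243)x
order-6 term: -1/2187
the series for exp((1/3)D) f terminates at order 6
exp((1/3)D) f = -(1/3)x^6 - (2/3)x^5 - (5/9)x^4 - (20/81)x^3 - (91/162)x^2 - (83/243)x - 245/4374

the result is g(x) = -(1/3)x^6 - (2/3)x^5 - (5/9)x^4 - (20/81)x^3 - (91/162)x^2 - (83/243)x - 245/4374


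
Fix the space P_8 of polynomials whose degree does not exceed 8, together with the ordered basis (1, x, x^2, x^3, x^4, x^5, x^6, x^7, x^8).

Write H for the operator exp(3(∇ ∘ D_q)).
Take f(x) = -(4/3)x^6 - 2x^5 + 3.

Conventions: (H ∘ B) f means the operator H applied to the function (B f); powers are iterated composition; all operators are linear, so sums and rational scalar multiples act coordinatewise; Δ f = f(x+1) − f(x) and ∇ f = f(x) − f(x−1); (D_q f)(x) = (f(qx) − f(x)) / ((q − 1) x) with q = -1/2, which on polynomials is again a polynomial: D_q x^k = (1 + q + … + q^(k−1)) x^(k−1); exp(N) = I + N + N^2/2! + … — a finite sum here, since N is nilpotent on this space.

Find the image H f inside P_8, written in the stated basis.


order-1 term: -(105/8)x^4 + (39/4)x^3 - (3/2)x^2 - (27/8)x + 3/2
order-2 term: -(4725/128)x^2 + (7533/128)x - 3123/128
order-3 term: -4725/256
the series for exp(3(∇ ∘ D_q)) f terminates at order 3
exp(3(∇ ∘ D_q)) f = -(4/3)x^6 - 2x^5 - (105/8)x^4 + (39/4)x^3 - (4917/128)x^2 + (7101/128)x - 9819/256

the image equals g(x) = -(4/3)x^6 - 2x^5 - (105/8)x^4 + (39/4)x^3 - (4917/128)x^2 + (7101/128)x - 9819/256


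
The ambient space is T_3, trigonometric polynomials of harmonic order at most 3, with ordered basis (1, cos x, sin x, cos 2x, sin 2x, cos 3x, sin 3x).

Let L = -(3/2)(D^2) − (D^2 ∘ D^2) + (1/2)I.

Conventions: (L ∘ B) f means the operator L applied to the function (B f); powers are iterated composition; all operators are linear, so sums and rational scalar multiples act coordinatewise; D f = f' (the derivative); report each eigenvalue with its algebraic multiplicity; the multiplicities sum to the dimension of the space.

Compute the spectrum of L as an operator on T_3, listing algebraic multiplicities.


image of 1: 1/2
image of cos x: cos x
image of sin x: sin x
image of cos 2x: -(19/2)cos 2x
image of sin 2x: -(19/2)sin 2x
image of cos 3x: -67cos 3x
image of sin 3x: -67sin 3x
the matrix is diagonal; its diagonal is (1/2, 1, 1, -19/2, -19/2, -67, -67)
for a triangular matrix the eigenvalues are the diagonal entries, with algebraic multiplicity their repetition count

λ = -67 (multiplicity 2), λ = -19/2 (multiplicity 2), λ = 1/2 (multiplicity 1), λ = 1 (multiplicity 2)


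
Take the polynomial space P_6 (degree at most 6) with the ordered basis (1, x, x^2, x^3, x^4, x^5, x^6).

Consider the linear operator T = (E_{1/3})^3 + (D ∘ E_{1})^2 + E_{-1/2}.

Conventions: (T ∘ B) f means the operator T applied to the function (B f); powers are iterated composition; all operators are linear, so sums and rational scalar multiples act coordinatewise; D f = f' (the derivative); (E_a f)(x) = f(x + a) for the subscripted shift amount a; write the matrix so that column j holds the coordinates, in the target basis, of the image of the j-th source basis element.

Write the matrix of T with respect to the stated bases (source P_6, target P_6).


image of 1: 2
image of x: 2x + 1/2
image of x^2: 2x^2 + x + 13/4
image of x^3: 2x^3 + (3/2)x^2 + (39/4)x + 103/8
image of x^4: 2x^4 + 2x^3 + (39/2)x^2 + (103/2)x + 785/16
image of x^5: 2x^5 + (5/2)x^4 + (65/2)x^3 + (515/4)x^2 + (3925/16)x + 5151/32
image of x^6: 2x^6 + 3x^5 + (195/4)x^4 + (515/2)x^3 + (11775/16)x^2 + (15453/16)x + 30785/64
each image's coordinates form column j of the matrix

the matrix is [[2, 1/2, 13/4, 103/8, 785/16, 5151/32, 30785/64]; [0, 2, 1, 39/4, 103/2, 3925/16, 15453/16]; [0, 0, 2, 3/2, 39/2, 515/4, 11775/16]; [0, 0, 0, 2, 2, 65/2, 515/2]; [0, 0, 0, 0, 2, 5/2, 195/4]; [0, 0, 0, 0, 0, 2, 3]; [0, 0, 0, 0, 0, 0, 2]] (rows listed top to bottom)


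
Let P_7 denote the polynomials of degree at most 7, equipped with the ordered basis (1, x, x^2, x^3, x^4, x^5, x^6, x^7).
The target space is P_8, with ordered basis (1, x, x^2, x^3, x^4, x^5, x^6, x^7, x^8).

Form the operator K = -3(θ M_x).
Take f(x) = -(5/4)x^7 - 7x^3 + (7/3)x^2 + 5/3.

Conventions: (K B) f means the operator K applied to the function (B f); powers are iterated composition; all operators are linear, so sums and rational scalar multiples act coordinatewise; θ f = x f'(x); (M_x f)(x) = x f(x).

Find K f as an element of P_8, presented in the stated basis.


the image equals g(x) = 30x^8 + 84x^4 - 21x^3 - 5x

M_x f = -(5/4)x^8 - 7x^4 + (7/3)x^3 + (5/3)x
θ M_x f = -10x^8 - 28x^4 + 7x^3 + (5/3)x
(-3(θ M_x)) f = 30x^8 + 84x^4 - 21x^3 - 5x


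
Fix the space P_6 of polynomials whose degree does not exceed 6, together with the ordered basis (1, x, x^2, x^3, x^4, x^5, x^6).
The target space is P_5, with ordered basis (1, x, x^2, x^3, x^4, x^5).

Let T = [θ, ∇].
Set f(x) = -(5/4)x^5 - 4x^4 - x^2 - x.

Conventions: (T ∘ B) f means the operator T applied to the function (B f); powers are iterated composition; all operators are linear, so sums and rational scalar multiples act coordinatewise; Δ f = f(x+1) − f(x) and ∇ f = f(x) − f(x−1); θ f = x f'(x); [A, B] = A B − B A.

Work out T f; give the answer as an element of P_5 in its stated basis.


∇ f = -(25/4)x^4 - (7/2)x^3 + (23/2)x^2 - (47/4)x + 11/4
θ ∇ f = -25x^4 - (21/2)x^3 + 23x^2 - (47/4)x
θ f = -(25/4)x^5 - 16x^4 - 2x^2 - x
∇ θ f = -(125/4)x^4 - (3/2)x^3 + (67/2)x^2 - (147/4)x + 43/4
[θ, ∇] f = (25/4)x^4 - 9x^3 - (21/2)x^2 + 25x - 43/4

g(x) = (25/4)x^4 - 9x^3 - (21/2)x^2 + 25x - 43/4


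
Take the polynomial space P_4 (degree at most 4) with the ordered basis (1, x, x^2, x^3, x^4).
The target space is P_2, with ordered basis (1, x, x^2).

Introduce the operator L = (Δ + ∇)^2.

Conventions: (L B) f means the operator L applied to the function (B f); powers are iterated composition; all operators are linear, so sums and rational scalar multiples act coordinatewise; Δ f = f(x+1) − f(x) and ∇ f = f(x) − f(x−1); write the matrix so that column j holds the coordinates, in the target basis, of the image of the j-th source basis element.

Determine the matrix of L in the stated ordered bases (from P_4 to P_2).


image of 1: 0
image of x: 0
image of x^2: 8
image of x^3: 24x
image of x^4: 48x^2 + 32
each image's coordinates form column j of the matrix

the matrix is [[0, 0, 8, 0, 32]; [0, 0, 0, 24, 0]; [0, 0, 0, 0, 48]] (rows listed top to bottom)


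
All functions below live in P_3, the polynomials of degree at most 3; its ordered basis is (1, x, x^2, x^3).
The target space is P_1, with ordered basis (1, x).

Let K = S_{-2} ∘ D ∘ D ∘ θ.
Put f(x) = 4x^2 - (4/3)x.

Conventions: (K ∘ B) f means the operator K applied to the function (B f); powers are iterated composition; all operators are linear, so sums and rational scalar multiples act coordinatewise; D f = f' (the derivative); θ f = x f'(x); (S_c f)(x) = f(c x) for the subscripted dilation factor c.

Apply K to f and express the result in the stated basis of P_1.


the image equals g(x) = 16

θ f = 8x^2 - (4/3)x
D θ f = 16x - 4/3
D (D ∘ θ) f = 16
S_{-2} D (D ∘ θ) f = 16


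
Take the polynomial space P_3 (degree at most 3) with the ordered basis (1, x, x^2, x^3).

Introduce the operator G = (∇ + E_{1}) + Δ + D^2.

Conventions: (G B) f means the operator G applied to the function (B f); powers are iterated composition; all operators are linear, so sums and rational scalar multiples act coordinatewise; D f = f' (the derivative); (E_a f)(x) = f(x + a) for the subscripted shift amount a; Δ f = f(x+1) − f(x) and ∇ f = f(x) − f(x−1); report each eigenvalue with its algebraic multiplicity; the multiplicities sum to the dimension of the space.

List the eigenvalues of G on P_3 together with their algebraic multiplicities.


λ = 1 (multiplicity 4)

image of 1: 1
image of x: x + 3
image of x^2: x^2 + 6x + 3
image of x^3: x^3 + 9x^2 + 9x + 3
the matrix is upper triangular; its diagonal is (1, 1, 1, 1)
for a triangular matrix the eigenvalues are the diagonal entries, with algebraic multiplicity their repetition count


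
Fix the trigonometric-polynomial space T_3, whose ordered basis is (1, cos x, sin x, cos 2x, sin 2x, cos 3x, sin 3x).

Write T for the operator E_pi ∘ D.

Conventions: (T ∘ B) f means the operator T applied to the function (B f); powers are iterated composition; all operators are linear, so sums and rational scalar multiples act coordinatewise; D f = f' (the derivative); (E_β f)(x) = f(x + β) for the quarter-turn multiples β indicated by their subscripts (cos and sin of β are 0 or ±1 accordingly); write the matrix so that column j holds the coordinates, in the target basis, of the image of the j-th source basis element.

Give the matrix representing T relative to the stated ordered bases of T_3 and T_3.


image of 1: 0
image of cos x: sin x
image of sin x: -cos x
image of cos 2x: -2sin 2x
image of sin 2x: 2cos 2x
image of cos 3x: 3sin 3x
image of sin 3x: -3cos 3x
each image's coordinates form column j of the matrix

the matrix is [[0, 0, 0, 0, 0, 0, 0]; [0, 0, -1, 0, 0, 0, 0]; [0, 1, 0, 0, 0, 0, 0]; [0, 0, 0, 0, 2, 0, 0]; [0, 0, 0, -2, 0, 0, 0]; [0, 0, 0, 0, 0, 0, -3]; [0, 0, 0, 0, 0, 3, 0]] (rows listed top to bottom)


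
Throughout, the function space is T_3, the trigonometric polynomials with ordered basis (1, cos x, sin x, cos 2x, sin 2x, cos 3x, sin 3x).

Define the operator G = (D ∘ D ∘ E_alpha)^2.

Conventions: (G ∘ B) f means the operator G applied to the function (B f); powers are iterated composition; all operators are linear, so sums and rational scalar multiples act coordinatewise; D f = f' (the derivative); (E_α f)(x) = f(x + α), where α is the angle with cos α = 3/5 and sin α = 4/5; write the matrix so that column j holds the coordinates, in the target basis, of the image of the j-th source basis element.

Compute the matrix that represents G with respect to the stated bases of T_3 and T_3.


the matrix is [[0, 0, 0, 0, 0, 0, 0]; [0, -7/25, 24/25, 0, 0, 0, 0]; [0, -24/25, -7/25, 0, 0, 0, 0]; [0, 0, 0, -8432/625, -5376/625, 0, 0]; [0, 0, 0, 5376/625, -8432/625, 0, 0]; [0, 0, 0, 0, 0, 951993/15625, -833976/15625]; [0, 0, 0, 0, 0, 833976/15625, 951993/15625]] (rows listed top to bottom)

image of 1: 0
image of cos x: -(7/25)cos x - (24/25)sin x
image of sin x: (24/25)cos x - (7/25)sin x
image of cos 2x: -(8432/625)cos 2x + (5376/625)sin 2x
image of sin 2x: -(5376/625)cos 2x - (8432/625)sin 2x
image of cos 3x: (951993/15625)cos 3x + (833976/15625)sin 3x
image of sin 3x: -(833976/15625)cos 3x + (951993/15625)sin 3x
each image's coordinates form column j of the matrix
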